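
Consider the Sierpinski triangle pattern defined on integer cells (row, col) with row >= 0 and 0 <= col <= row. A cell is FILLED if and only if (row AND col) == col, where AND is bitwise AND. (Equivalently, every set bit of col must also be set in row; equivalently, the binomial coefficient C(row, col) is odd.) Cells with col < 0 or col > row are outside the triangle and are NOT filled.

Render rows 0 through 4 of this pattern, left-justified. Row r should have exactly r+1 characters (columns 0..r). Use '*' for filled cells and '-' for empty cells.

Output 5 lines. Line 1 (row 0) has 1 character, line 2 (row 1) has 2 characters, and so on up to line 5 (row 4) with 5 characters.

Answer: *
**
*-*
****
*---*

Derivation:
r0=0: *
r1=1: **
r2=10: *-*
r3=11: ****
r4=100: *---*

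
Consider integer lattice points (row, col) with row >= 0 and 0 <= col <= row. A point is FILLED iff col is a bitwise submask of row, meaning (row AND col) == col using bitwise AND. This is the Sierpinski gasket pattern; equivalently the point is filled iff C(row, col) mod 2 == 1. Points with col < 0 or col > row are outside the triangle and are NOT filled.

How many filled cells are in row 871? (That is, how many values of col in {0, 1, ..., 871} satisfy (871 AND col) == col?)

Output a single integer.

Answer: 128

Derivation:
871 in binary = 1101100111
popcount(871) = number of 1-bits in 1101100111 = 7
A col c satisfies (871 AND c) == c iff every set bit of c is also set in 871; each of the 7 set bits of 871 can independently be on or off in c.
count = 2^7 = 128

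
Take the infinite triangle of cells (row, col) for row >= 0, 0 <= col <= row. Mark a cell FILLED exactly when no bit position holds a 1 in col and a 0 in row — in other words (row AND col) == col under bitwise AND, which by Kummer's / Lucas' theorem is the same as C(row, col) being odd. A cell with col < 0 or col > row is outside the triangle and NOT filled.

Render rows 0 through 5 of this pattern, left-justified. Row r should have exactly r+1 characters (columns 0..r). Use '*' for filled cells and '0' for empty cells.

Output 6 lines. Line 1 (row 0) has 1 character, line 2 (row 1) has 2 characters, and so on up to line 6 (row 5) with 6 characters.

r0=0: *
r1=1: **
r2=10: *0*
r3=11: ****
r4=100: *000*
r5=101: **00**

Answer: *
**
*0*
****
*000*
**00**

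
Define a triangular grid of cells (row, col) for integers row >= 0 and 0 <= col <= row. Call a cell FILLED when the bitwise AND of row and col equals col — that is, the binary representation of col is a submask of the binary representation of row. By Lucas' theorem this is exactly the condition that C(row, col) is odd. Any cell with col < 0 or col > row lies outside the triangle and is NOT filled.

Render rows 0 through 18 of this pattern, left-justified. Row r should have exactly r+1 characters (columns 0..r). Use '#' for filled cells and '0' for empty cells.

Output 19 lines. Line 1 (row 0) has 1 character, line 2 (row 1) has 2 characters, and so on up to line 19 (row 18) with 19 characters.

r0=0: #
r1=1: ##
r2=10: #0#
r3=11: ####
r4=100: #000#
r5=101: ##00##
r6=110: #0#0#0#
r7=111: ########
r8=1000: #0000000#
r9=1001: ##000000##
r10=1010: #0#00000#0#
r11=1011: ####0000####
r12=1100: #000#000#000#
r13=1101: ##00##00##00##
r14=1110: #0#0#0#0#0#0#0#
r15=1111: ################
r16=10000: #000000000000000#
r17=10001: ##00000000000000##
r18=10010: #0#0000000000000#0#

Answer: #
##
#0#
####
#000#
##00##
#0#0#0#
########
#0000000#
##000000##
#0#00000#0#
####0000####
#000#000#000#
##00##00##00##
#0#0#0#0#0#0#0#
################
#000000000000000#
##00000000000000##
#0#0000000000000#0#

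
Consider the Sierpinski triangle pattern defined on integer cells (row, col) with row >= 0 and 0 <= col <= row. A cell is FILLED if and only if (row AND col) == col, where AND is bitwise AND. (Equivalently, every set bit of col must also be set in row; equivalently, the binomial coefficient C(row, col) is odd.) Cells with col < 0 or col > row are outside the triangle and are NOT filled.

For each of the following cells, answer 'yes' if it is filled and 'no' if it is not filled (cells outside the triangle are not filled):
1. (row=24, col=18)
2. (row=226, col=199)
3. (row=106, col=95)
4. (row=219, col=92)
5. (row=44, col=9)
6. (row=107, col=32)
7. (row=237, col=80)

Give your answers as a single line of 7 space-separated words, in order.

(24,18): row=0b11000, col=0b10010, row AND col = 0b10000 = 16; 16 != 18 -> empty
(226,199): row=0b11100010, col=0b11000111, row AND col = 0b11000010 = 194; 194 != 199 -> empty
(106,95): row=0b1101010, col=0b1011111, row AND col = 0b1001010 = 74; 74 != 95 -> empty
(219,92): row=0b11011011, col=0b1011100, row AND col = 0b1011000 = 88; 88 != 92 -> empty
(44,9): row=0b101100, col=0b1001, row AND col = 0b1000 = 8; 8 != 9 -> empty
(107,32): row=0b1101011, col=0b100000, row AND col = 0b100000 = 32; 32 == 32 -> filled
(237,80): row=0b11101101, col=0b1010000, row AND col = 0b1000000 = 64; 64 != 80 -> empty

Answer: no no no no no yes no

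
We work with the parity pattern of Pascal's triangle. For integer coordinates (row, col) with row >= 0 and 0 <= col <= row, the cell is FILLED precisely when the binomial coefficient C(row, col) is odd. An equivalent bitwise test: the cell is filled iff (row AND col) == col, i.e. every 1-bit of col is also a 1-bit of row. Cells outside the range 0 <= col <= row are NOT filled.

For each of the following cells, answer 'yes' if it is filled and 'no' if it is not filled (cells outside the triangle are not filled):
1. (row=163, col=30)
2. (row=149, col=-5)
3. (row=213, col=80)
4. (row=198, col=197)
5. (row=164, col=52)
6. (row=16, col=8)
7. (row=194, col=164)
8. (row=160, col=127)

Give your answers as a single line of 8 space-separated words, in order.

(163,30): row=0b10100011, col=0b11110, row AND col = 0b10 = 2; 2 != 30 -> empty
(149,-5): col outside [0, 149] -> not filled
(213,80): row=0b11010101, col=0b1010000, row AND col = 0b1010000 = 80; 80 == 80 -> filled
(198,197): row=0b11000110, col=0b11000101, row AND col = 0b11000100 = 196; 196 != 197 -> empty
(164,52): row=0b10100100, col=0b110100, row AND col = 0b100100 = 36; 36 != 52 -> empty
(16,8): row=0b10000, col=0b1000, row AND col = 0b0 = 0; 0 != 8 -> empty
(194,164): row=0b11000010, col=0b10100100, row AND col = 0b10000000 = 128; 128 != 164 -> empty
(160,127): row=0b10100000, col=0b1111111, row AND col = 0b100000 = 32; 32 != 127 -> empty

Answer: no no yes no no no no no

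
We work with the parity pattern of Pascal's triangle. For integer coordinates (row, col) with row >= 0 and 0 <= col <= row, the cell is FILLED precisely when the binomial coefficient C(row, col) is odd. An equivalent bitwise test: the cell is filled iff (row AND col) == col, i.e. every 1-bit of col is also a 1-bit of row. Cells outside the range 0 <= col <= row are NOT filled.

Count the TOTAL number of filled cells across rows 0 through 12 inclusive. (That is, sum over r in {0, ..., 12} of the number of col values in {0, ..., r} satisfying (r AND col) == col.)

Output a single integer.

Answer: 49

Derivation:
r0=0 pc0: +1 =1
r1=1 pc1: +2 =3
r2=10 pc1: +2 =5
r3=11 pc2: +4 =9
r4=100 pc1: +2 =11
r5=101 pc2: +4 =15
r6=110 pc2: +4 =19
r7=111 pc3: +8 =27
r8=1000 pc1: +2 =29
r9=1001 pc2: +4 =33
r10=1010 pc2: +4 =37
r11=1011 pc3: +8 =45
r12=1100 pc2: +4 =49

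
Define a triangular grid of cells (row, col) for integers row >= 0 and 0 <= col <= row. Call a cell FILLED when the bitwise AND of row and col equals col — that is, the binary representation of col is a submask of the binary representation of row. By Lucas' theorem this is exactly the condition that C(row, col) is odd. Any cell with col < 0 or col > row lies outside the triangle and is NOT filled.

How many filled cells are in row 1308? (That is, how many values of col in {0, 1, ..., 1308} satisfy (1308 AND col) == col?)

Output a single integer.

Answer: 32

Derivation:
1308 in binary = 10100011100
popcount(1308) = number of 1-bits in 10100011100 = 5
A col c satisfies (1308 AND c) == c iff every set bit of c is also set in 1308; each of the 5 set bits of 1308 can independently be on or off in c.
count = 2^5 = 32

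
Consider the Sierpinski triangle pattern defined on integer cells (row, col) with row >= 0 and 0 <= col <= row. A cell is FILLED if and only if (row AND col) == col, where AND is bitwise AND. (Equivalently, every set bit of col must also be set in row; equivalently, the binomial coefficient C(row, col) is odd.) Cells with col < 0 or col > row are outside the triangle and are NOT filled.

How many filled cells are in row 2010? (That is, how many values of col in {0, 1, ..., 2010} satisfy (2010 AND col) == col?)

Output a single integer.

2010 in binary = 11111011010
popcount(2010) = number of 1-bits in 11111011010 = 8
A col c satisfies (2010 AND c) == c iff every set bit of c is also set in 2010; each of the 8 set bits of 2010 can independently be on or off in c.
count = 2^8 = 256

Answer: 256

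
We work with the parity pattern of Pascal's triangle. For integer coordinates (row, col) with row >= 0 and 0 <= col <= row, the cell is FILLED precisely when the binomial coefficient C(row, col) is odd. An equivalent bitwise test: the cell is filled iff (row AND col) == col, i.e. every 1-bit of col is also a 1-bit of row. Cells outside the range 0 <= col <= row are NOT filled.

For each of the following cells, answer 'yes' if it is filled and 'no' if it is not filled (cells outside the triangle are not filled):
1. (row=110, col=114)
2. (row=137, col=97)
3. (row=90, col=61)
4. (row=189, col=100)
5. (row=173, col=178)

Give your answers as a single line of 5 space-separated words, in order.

(110,114): col outside [0, 110] -> not filled
(137,97): row=0b10001001, col=0b1100001, row AND col = 0b1 = 1; 1 != 97 -> empty
(90,61): row=0b1011010, col=0b111101, row AND col = 0b11000 = 24; 24 != 61 -> empty
(189,100): row=0b10111101, col=0b1100100, row AND col = 0b100100 = 36; 36 != 100 -> empty
(173,178): col outside [0, 173] -> not filled

Answer: no no no no no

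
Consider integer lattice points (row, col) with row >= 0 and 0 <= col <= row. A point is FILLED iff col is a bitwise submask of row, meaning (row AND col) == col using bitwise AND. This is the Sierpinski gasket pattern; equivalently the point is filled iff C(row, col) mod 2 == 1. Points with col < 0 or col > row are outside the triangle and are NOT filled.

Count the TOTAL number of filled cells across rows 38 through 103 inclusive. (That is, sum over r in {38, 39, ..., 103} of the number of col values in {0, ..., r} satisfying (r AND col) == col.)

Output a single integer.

r38=100110 pc3: +8 =8
r39=100111 pc4: +16 =24
r40=101000 pc2: +4 =28
r41=101001 pc3: +8 =36
r42=101010 pc3: +8 =44
r43=101011 pc4: +16 =60
r44=101100 pc3: +8 =68
r45=101101 pc4: +16 =84
r46=101110 pc4: +16 =100
r47=101111 pc5: +32 =132
r48=110000 pc2: +4 =136
r49=110001 pc3: +8 =144
r50=110010 pc3: +8 =152
r51=110011 pc4: +16 =168
r52=110100 pc3: +8 =176
r53=110101 pc4: +16 =192
r54=110110 pc4: +16 =208
r55=110111 pc5: +32 =240
r56=111000 pc3: +8 =248
r57=111001 pc4: +16 =264
r58=111010 pc4: +16 =280
r59=111011 pc5: +32 =312
r60=111100 pc4: +16 =328
r61=111101 pc5: +32 =360
r62=111110 pc5: +32 =392
r63=111111 pc6: +64 =456
r64=1000000 pc1: +2 =458
r65=1000001 pc2: +4 =462
r66=1000010 pc2: +4 =466
r67=1000011 pc3: +8 =474
r68=1000100 pc2: +4 =478
r69=1000101 pc3: +8 =486
r70=1000110 pc3: +8 =494
r71=1000111 pc4: +16 =510
r72=1001000 pc2: +4 =514
r73=1001001 pc3: +8 =522
r74=1001010 pc3: +8 =530
r75=1001011 pc4: +16 =546
r76=1001100 pc3: +8 =554
r77=1001101 pc4: +16 =570
r78=1001110 pc4: +16 =586
r79=1001111 pc5: +32 =618
r80=1010000 pc2: +4 =622
r81=1010001 pc3: +8 =630
r82=1010010 pc3: +8 =638
r83=1010011 pc4: +16 =654
r84=1010100 pc3: +8 =662
r85=1010101 pc4: +16 =678
r86=1010110 pc4: +16 =694
r87=1010111 pc5: +32 =726
r88=1011000 pc3: +8 =734
r89=1011001 pc4: +16 =750
r90=1011010 pc4: +16 =766
r91=1011011 pc5: +32 =798
r92=1011100 pc4: +16 =814
r93=1011101 pc5: +32 =846
r94=1011110 pc5: +32 =878
r95=1011111 pc6: +64 =942
r96=1100000 pc2: +4 =946
r97=1100001 pc3: +8 =954
r98=1100010 pc3: +8 =962
r99=1100011 pc4: +16 =978
r100=1100100 pc3: +8 =986
r101=1100101 pc4: +16 =1002
r102=1100110 pc4: +16 =1018
r103=1100111 pc5: +32 =1050

Answer: 1050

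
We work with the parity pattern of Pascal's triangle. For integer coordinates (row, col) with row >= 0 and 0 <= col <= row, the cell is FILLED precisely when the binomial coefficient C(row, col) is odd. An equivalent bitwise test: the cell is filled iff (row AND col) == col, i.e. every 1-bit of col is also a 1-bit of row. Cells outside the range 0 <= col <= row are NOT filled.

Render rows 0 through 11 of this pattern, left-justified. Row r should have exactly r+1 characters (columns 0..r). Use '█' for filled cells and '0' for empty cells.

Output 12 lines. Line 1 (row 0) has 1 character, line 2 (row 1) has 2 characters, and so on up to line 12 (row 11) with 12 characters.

r0=0: █
r1=1: ██
r2=10: █0█
r3=11: ████
r4=100: █000█
r5=101: ██00██
r6=110: █0█0█0█
r7=111: ████████
r8=1000: █0000000█
r9=1001: ██000000██
r10=1010: █0█00000█0█
r11=1011: ████0000████

Answer: █
██
█0█
████
█000█
██00██
█0█0█0█
████████
█0000000█
██000000██
█0█00000█0█
████0000████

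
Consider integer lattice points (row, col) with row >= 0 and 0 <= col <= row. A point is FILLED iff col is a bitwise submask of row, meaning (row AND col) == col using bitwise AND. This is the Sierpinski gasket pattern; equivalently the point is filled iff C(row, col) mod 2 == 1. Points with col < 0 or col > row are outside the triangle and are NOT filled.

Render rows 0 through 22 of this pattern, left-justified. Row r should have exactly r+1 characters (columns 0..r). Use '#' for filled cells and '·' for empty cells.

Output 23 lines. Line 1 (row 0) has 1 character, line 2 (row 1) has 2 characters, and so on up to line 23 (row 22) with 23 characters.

Answer: #
##
#·#
####
#···#
##··##
#·#·#·#
########
#·······#
##······##
#·#·····#·#
####····####
#···#···#···#
##··##··##··##
#·#·#·#·#·#·#·#
################
#···············#
##··············##
#·#·············#·#
####············####
#···#···········#···#
##··##··········##··##
#·#·#·#·········#·#·#·#

Derivation:
r0=0: #
r1=1: ##
r2=10: #·#
r3=11: ####
r4=100: #···#
r5=101: ##··##
r6=110: #·#·#·#
r7=111: ########
r8=1000: #·······#
r9=1001: ##······##
r10=1010: #·#·····#·#
r11=1011: ####····####
r12=1100: #···#···#···#
r13=1101: ##··##··##··##
r14=1110: #·#·#·#·#·#·#·#
r15=1111: ################
r16=10000: #···············#
r17=10001: ##··············##
r18=10010: #·#·············#·#
r19=10011: ####············####
r20=10100: #···#···········#···#
r21=10101: ##··##··········##··##
r22=10110: #·#·#·#·········#·#·#·#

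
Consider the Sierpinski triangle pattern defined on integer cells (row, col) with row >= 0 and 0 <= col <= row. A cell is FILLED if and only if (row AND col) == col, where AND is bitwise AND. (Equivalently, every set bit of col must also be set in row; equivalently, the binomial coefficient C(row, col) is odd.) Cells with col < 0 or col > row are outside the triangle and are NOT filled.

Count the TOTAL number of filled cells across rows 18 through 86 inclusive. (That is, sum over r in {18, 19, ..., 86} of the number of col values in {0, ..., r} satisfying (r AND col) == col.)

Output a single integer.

r18=10010 pc2: +4 =4
r19=10011 pc3: +8 =12
r20=10100 pc2: +4 =16
r21=10101 pc3: +8 =24
r22=10110 pc3: +8 =32
r23=10111 pc4: +16 =48
r24=11000 pc2: +4 =52
r25=11001 pc3: +8 =60
r26=11010 pc3: +8 =68
r27=11011 pc4: +16 =84
r28=11100 pc3: +8 =92
r29=11101 pc4: +16 =108
r30=11110 pc4: +16 =124
r31=11111 pc5: +32 =156
r32=100000 pc1: +2 =158
r33=100001 pc2: +4 =162
r34=100010 pc2: +4 =166
r35=100011 pc3: +8 =174
r36=100100 pc2: +4 =178
r37=100101 pc3: +8 =186
r38=100110 pc3: +8 =194
r39=100111 pc4: +16 =210
r40=101000 pc2: +4 =214
r41=101001 pc3: +8 =222
r42=101010 pc3: +8 =230
r43=101011 pc4: +16 =246
r44=101100 pc3: +8 =254
r45=101101 pc4: +16 =270
r46=101110 pc4: +16 =286
r47=101111 pc5: +32 =318
r48=110000 pc2: +4 =322
r49=110001 pc3: +8 =330
r50=110010 pc3: +8 =338
r51=110011 pc4: +16 =354
r52=110100 pc3: +8 =362
r53=110101 pc4: +16 =378
r54=110110 pc4: +16 =394
r55=110111 pc5: +32 =426
r56=111000 pc3: +8 =434
r57=111001 pc4: +16 =450
r58=111010 pc4: +16 =466
r59=111011 pc5: +32 =498
r60=111100 pc4: +16 =514
r61=111101 pc5: +32 =546
r62=111110 pc5: +32 =578
r63=111111 pc6: +64 =642
r64=1000000 pc1: +2 =644
r65=1000001 pc2: +4 =648
r66=1000010 pc2: +4 =652
r67=1000011 pc3: +8 =660
r68=1000100 pc2: +4 =664
r69=1000101 pc3: +8 =672
r70=1000110 pc3: +8 =680
r71=1000111 pc4: +16 =696
r72=1001000 pc2: +4 =700
r73=1001001 pc3: +8 =708
r74=1001010 pc3: +8 =716
r75=1001011 pc4: +16 =732
r76=1001100 pc3: +8 =740
r77=1001101 pc4: +16 =756
r78=1001110 pc4: +16 =772
r79=1001111 pc5: +32 =804
r80=1010000 pc2: +4 =808
r81=1010001 pc3: +8 =816
r82=1010010 pc3: +8 =824
r83=1010011 pc4: +16 =840
r84=1010100 pc3: +8 =848
r85=1010101 pc4: +16 =864
r86=1010110 pc4: +16 =880

Answer: 880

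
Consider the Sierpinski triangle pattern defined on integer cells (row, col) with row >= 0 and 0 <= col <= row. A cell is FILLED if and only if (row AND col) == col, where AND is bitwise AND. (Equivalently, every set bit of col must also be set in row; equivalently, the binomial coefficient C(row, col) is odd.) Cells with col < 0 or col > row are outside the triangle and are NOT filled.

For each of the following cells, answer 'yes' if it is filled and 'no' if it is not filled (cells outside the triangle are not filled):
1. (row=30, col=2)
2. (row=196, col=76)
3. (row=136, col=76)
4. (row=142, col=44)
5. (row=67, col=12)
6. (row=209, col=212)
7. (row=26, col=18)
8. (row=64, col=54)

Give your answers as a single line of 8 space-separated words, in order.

(30,2): row=0b11110, col=0b10, row AND col = 0b10 = 2; 2 == 2 -> filled
(196,76): row=0b11000100, col=0b1001100, row AND col = 0b1000100 = 68; 68 != 76 -> empty
(136,76): row=0b10001000, col=0b1001100, row AND col = 0b1000 = 8; 8 != 76 -> empty
(142,44): row=0b10001110, col=0b101100, row AND col = 0b1100 = 12; 12 != 44 -> empty
(67,12): row=0b1000011, col=0b1100, row AND col = 0b0 = 0; 0 != 12 -> empty
(209,212): col outside [0, 209] -> not filled
(26,18): row=0b11010, col=0b10010, row AND col = 0b10010 = 18; 18 == 18 -> filled
(64,54): row=0b1000000, col=0b110110, row AND col = 0b0 = 0; 0 != 54 -> empty

Answer: yes no no no no no yes no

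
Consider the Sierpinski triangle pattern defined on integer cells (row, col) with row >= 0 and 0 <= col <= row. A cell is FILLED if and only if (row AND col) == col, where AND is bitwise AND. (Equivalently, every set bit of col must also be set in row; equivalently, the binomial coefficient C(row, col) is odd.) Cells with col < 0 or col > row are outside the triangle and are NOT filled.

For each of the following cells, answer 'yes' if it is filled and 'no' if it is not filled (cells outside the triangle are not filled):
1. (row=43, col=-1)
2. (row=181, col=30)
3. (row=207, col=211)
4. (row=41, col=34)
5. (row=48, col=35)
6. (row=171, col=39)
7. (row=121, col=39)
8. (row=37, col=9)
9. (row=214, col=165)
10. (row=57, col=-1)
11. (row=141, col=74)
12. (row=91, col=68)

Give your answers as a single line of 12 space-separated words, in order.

(43,-1): col outside [0, 43] -> not filled
(181,30): row=0b10110101, col=0b11110, row AND col = 0b10100 = 20; 20 != 30 -> empty
(207,211): col outside [0, 207] -> not filled
(41,34): row=0b101001, col=0b100010, row AND col = 0b100000 = 32; 32 != 34 -> empty
(48,35): row=0b110000, col=0b100011, row AND col = 0b100000 = 32; 32 != 35 -> empty
(171,39): row=0b10101011, col=0b100111, row AND col = 0b100011 = 35; 35 != 39 -> empty
(121,39): row=0b1111001, col=0b100111, row AND col = 0b100001 = 33; 33 != 39 -> empty
(37,9): row=0b100101, col=0b1001, row AND col = 0b1 = 1; 1 != 9 -> empty
(214,165): row=0b11010110, col=0b10100101, row AND col = 0b10000100 = 132; 132 != 165 -> empty
(57,-1): col outside [0, 57] -> not filled
(141,74): row=0b10001101, col=0b1001010, row AND col = 0b1000 = 8; 8 != 74 -> empty
(91,68): row=0b1011011, col=0b1000100, row AND col = 0b1000000 = 64; 64 != 68 -> empty

Answer: no no no no no no no no no no no no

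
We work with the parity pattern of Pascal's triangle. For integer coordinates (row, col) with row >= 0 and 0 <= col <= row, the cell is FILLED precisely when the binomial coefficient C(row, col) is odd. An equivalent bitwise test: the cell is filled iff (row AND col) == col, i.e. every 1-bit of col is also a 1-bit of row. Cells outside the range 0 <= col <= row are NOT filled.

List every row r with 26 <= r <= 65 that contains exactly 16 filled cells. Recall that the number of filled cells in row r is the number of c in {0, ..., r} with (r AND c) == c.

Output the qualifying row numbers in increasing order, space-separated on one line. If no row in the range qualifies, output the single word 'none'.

Answer: 27 29 30 39 43 45 46 51 53 54 57 58 60

Derivation:
Row r has 2^popcount(r) filled cells, so we need popcount(r) = log2(16) = 4.
Scan r = 26..65 and keep those with exactly 4 one-bits:
r=26=11010 popcount=3 -> skip
r=27=11011 popcount=4 -> KEEP
r=28=11100 popcount=3 -> skip
r=29=11101 popcount=4 -> KEEP
r=30=11110 popcount=4 -> KEEP
r=31=11111 popcount=5 -> skip
r=32=100000 popcount=1 -> skip
r=33=100001 popcount=2 -> skip
r=34=100010 popcount=2 -> skip
r=35=100011 popcount=3 -> skip
r=36=100100 popcount=2 -> skip
r=37=100101 popcount=3 -> skip
r=38=100110 popcount=3 -> skip
r=39=100111 popcount=4 -> KEEP
r=40=101000 popcount=2 -> skip
r=41=101001 popcount=3 -> skip
r=42=101010 popcount=3 -> skip
r=43=101011 popcount=4 -> KEEP
r=44=101100 popcount=3 -> skip
r=45=101101 popcount=4 -> KEEP
r=46=101110 popcount=4 -> KEEP
r=47=101111 popcount=5 -> skip
r=48=110000 popcount=2 -> skip
r=49=110001 popcount=3 -> skip
r=50=110010 popcount=3 -> skip
r=51=110011 popcount=4 -> KEEP
r=52=110100 popcount=3 -> skip
r=53=110101 popcount=4 -> KEEP
r=54=110110 popcount=4 -> KEEP
r=55=110111 popcount=5 -> skip
r=56=111000 popcount=3 -> skip
r=57=111001 popcount=4 -> KEEP
r=58=111010 popcount=4 -> KEEP
r=59=111011 popcount=5 -> skip
r=60=111100 popcount=4 -> KEEP
r=61=111101 popcount=5 -> skip
r=62=111110 popcount=5 -> skip
r=63=111111 popcount=6 -> skip
r=64=1000000 popcount=1 -> skip
r=65=1000001 popcount=2 -> skip
Kept rows: 27 29 30 39 43 45 46 51 53 54 57 58 60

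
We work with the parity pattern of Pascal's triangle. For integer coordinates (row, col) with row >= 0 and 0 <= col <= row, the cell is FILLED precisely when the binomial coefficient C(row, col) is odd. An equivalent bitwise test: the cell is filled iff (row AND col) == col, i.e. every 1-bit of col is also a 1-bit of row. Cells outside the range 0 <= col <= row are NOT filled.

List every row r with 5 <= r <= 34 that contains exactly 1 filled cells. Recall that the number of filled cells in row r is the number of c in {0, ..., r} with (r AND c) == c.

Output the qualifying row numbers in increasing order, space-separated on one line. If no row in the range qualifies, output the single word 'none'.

Answer: none

Derivation:
Row r has 2^popcount(r) filled cells, so we need popcount(r) = log2(1) = 0.
Scan r = 5..34 and keep those with exactly 0 one-bits:
r=5=101 popcount=2 -> skip
r=6=110 popcount=2 -> skip
r=7=111 popcount=3 -> skip
r=8=1000 popcount=1 -> skip
r=9=1001 popcount=2 -> skip
r=10=1010 popcount=2 -> skip
r=11=1011 popcount=3 -> skip
r=12=1100 popcount=2 -> skip
r=13=1101 popcount=3 -> skip
r=14=1110 popcount=3 -> skip
r=15=1111 popcount=4 -> skip
r=16=10000 popcount=1 -> skip
r=17=10001 popcount=2 -> skip
r=18=10010 popcount=2 -> skip
r=19=10011 popcount=3 -> skip
r=20=10100 popcount=2 -> skip
r=21=10101 popcount=3 -> skip
r=22=10110 popcount=3 -> skip
r=23=10111 popcount=4 -> skip
r=24=11000 popcount=2 -> skip
r=25=11001 popcount=3 -> skip
r=26=11010 popcount=3 -> skip
r=27=11011 popcount=4 -> skip
r=28=11100 popcount=3 -> skip
r=29=11101 popcount=4 -> skip
r=30=11110 popcount=4 -> skip
r=31=11111 popcount=5 -> skip
r=32=100000 popcount=1 -> skip
r=33=100001 popcount=2 -> skip
r=34=100010 popcount=2 -> skip
Kept rows: none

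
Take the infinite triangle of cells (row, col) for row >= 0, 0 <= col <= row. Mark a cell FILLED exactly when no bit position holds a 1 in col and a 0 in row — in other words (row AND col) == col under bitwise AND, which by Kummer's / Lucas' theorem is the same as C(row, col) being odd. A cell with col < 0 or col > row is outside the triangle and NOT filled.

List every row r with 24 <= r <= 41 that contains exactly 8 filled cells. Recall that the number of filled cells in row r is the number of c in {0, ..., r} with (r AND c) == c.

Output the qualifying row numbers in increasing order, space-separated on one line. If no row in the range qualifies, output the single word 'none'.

Row r has 2^popcount(r) filled cells, so we need popcount(r) = log2(8) = 3.
Scan r = 24..41 and keep those with exactly 3 one-bits:
r=24=11000 popcount=2 -> skip
r=25=11001 popcount=3 -> KEEP
r=26=11010 popcount=3 -> KEEP
r=27=11011 popcount=4 -> skip
r=28=11100 popcount=3 -> KEEP
r=29=11101 popcount=4 -> skip
r=30=11110 popcount=4 -> skip
r=31=11111 popcount=5 -> skip
r=32=100000 popcount=1 -> skip
r=33=100001 popcount=2 -> skip
r=34=100010 popcount=2 -> skip
r=35=100011 popcount=3 -> KEEP
r=36=100100 popcount=2 -> skip
r=37=100101 popcount=3 -> KEEP
r=38=100110 popcount=3 -> KEEP
r=39=100111 popcount=4 -> skip
r=40=101000 popcount=2 -> skip
r=41=101001 popcount=3 -> KEEP
Kept rows: 25 26 28 35 37 38 41

Answer: 25 26 28 35 37 38 41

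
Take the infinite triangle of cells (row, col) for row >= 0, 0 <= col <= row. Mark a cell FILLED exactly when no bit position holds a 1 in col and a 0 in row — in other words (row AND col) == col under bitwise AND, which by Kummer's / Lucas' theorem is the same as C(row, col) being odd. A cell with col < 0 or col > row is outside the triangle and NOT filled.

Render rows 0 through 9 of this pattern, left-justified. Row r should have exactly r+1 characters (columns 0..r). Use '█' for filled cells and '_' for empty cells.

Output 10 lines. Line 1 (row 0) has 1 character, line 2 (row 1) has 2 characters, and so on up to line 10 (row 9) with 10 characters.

Answer: █
██
█_█
████
█___█
██__██
█_█_█_█
████████
█_______█
██______██

Derivation:
r0=0: █
r1=1: ██
r2=10: █_█
r3=11: ████
r4=100: █___█
r5=101: ██__██
r6=110: █_█_█_█
r7=111: ████████
r8=1000: █_______█
r9=1001: ██______██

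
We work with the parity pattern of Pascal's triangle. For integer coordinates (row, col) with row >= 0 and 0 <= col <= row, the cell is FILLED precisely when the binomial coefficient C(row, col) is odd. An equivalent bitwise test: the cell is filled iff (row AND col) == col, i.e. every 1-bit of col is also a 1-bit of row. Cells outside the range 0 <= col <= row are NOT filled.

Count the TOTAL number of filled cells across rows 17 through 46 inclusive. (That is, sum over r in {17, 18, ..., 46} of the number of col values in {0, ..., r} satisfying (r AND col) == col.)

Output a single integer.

r17=10001 pc2: +4 =4
r18=10010 pc2: +4 =8
r19=10011 pc3: +8 =16
r20=10100 pc2: +4 =20
r21=10101 pc3: +8 =28
r22=10110 pc3: +8 =36
r23=10111 pc4: +16 =52
r24=11000 pc2: +4 =56
r25=11001 pc3: +8 =64
r26=11010 pc3: +8 =72
r27=11011 pc4: +16 =88
r28=11100 pc3: +8 =96
r29=11101 pc4: +16 =112
r30=11110 pc4: +16 =128
r31=11111 pc5: +32 =160
r32=100000 pc1: +2 =162
r33=100001 pc2: +4 =166
r34=100010 pc2: +4 =170
r35=100011 pc3: +8 =178
r36=100100 pc2: +4 =182
r37=100101 pc3: +8 =190
r38=100110 pc3: +8 =198
r39=100111 pc4: +16 =214
r40=101000 pc2: +4 =218
r41=101001 pc3: +8 =226
r42=101010 pc3: +8 =234
r43=101011 pc4: +16 =250
r44=101100 pc3: +8 =258
r45=101101 pc4: +16 =274
r46=101110 pc4: +16 =290

Answer: 290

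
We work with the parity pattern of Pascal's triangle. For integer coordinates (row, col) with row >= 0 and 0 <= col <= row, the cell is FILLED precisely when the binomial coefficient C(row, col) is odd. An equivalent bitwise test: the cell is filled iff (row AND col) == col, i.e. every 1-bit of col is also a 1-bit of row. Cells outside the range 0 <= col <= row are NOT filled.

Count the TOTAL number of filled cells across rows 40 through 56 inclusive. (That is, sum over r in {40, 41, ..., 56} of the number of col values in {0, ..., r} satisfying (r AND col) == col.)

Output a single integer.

Answer: 224

Derivation:
r40=101000 pc2: +4 =4
r41=101001 pc3: +8 =12
r42=101010 pc3: +8 =20
r43=101011 pc4: +16 =36
r44=101100 pc3: +8 =44
r45=101101 pc4: +16 =60
r46=101110 pc4: +16 =76
r47=101111 pc5: +32 =108
r48=110000 pc2: +4 =112
r49=110001 pc3: +8 =120
r50=110010 pc3: +8 =128
r51=110011 pc4: +16 =144
r52=110100 pc3: +8 =152
r53=110101 pc4: +16 =168
r54=110110 pc4: +16 =184
r55=110111 pc5: +32 =216
r56=111000 pc3: +8 =224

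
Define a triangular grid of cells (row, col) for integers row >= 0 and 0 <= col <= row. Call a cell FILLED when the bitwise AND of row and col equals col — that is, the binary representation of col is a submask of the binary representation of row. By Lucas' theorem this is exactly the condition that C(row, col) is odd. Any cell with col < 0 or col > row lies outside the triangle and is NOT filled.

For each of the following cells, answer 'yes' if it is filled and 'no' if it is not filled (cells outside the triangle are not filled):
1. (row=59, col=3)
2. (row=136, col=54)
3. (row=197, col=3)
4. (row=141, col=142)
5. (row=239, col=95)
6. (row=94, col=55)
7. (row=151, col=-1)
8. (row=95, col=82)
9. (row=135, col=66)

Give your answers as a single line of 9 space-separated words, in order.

Answer: yes no no no no no no yes no

Derivation:
(59,3): row=0b111011, col=0b11, row AND col = 0b11 = 3; 3 == 3 -> filled
(136,54): row=0b10001000, col=0b110110, row AND col = 0b0 = 0; 0 != 54 -> empty
(197,3): row=0b11000101, col=0b11, row AND col = 0b1 = 1; 1 != 3 -> empty
(141,142): col outside [0, 141] -> not filled
(239,95): row=0b11101111, col=0b1011111, row AND col = 0b1001111 = 79; 79 != 95 -> empty
(94,55): row=0b1011110, col=0b110111, row AND col = 0b10110 = 22; 22 != 55 -> empty
(151,-1): col outside [0, 151] -> not filled
(95,82): row=0b1011111, col=0b1010010, row AND col = 0b1010010 = 82; 82 == 82 -> filled
(135,66): row=0b10000111, col=0b1000010, row AND col = 0b10 = 2; 2 != 66 -> empty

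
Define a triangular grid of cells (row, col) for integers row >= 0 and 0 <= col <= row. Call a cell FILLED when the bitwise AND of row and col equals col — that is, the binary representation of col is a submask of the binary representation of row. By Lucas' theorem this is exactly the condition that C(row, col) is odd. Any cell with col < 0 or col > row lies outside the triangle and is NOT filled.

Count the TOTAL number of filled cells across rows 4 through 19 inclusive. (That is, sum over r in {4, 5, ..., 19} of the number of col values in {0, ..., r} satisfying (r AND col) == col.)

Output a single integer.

Answer: 90

Derivation:
r4=100 pc1: +2 =2
r5=101 pc2: +4 =6
r6=110 pc2: +4 =10
r7=111 pc3: +8 =18
r8=1000 pc1: +2 =20
r9=1001 pc2: +4 =24
r10=1010 pc2: +4 =28
r11=1011 pc3: +8 =36
r12=1100 pc2: +4 =40
r13=1101 pc3: +8 =48
r14=1110 pc3: +8 =56
r15=1111 pc4: +16 =72
r16=10000 pc1: +2 =74
r17=10001 pc2: +4 =78
r18=10010 pc2: +4 =82
r19=10011 pc3: +8 =90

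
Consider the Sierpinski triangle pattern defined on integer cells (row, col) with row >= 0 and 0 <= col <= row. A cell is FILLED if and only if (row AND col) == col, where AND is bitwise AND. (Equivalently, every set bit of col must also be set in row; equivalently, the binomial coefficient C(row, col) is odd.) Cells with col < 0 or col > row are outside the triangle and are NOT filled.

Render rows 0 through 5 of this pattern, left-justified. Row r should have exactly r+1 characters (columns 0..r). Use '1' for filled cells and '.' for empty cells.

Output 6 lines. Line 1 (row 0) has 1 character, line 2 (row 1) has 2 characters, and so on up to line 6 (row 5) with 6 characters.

r0=0: 1
r1=1: 11
r2=10: 1.1
r3=11: 1111
r4=100: 1...1
r5=101: 11..11

Answer: 1
11
1.1
1111
1...1
11..11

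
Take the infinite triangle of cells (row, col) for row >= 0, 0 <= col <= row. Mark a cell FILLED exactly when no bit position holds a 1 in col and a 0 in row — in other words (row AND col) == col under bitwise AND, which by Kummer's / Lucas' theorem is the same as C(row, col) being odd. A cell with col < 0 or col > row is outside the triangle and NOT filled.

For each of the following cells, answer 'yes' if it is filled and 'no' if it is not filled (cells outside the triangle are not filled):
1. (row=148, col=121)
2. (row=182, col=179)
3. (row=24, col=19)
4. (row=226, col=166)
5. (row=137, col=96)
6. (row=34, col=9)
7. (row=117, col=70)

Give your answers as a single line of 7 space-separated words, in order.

Answer: no no no no no no no

Derivation:
(148,121): row=0b10010100, col=0b1111001, row AND col = 0b10000 = 16; 16 != 121 -> empty
(182,179): row=0b10110110, col=0b10110011, row AND col = 0b10110010 = 178; 178 != 179 -> empty
(24,19): row=0b11000, col=0b10011, row AND col = 0b10000 = 16; 16 != 19 -> empty
(226,166): row=0b11100010, col=0b10100110, row AND col = 0b10100010 = 162; 162 != 166 -> empty
(137,96): row=0b10001001, col=0b1100000, row AND col = 0b0 = 0; 0 != 96 -> empty
(34,9): row=0b100010, col=0b1001, row AND col = 0b0 = 0; 0 != 9 -> empty
(117,70): row=0b1110101, col=0b1000110, row AND col = 0b1000100 = 68; 68 != 70 -> empty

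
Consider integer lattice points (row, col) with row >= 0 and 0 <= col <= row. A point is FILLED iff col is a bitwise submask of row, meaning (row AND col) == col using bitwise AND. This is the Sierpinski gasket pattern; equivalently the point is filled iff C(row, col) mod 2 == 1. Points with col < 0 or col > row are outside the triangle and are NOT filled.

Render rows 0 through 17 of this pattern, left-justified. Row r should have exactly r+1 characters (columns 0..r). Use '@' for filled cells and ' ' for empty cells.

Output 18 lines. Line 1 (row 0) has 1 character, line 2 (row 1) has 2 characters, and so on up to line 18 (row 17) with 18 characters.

Answer: @
@@
@ @
@@@@
@   @
@@  @@
@ @ @ @
@@@@@@@@
@       @
@@      @@
@ @     @ @
@@@@    @@@@
@   @   @   @
@@  @@  @@  @@
@ @ @ @ @ @ @ @
@@@@@@@@@@@@@@@@
@               @
@@              @@

Derivation:
r0=0: @
r1=1: @@
r2=10: @ @
r3=11: @@@@
r4=100: @   @
r5=101: @@  @@
r6=110: @ @ @ @
r7=111: @@@@@@@@
r8=1000: @       @
r9=1001: @@      @@
r10=1010: @ @     @ @
r11=1011: @@@@    @@@@
r12=1100: @   @   @   @
r13=1101: @@  @@  @@  @@
r14=1110: @ @ @ @ @ @ @ @
r15=1111: @@@@@@@@@@@@@@@@
r16=10000: @               @
r17=10001: @@              @@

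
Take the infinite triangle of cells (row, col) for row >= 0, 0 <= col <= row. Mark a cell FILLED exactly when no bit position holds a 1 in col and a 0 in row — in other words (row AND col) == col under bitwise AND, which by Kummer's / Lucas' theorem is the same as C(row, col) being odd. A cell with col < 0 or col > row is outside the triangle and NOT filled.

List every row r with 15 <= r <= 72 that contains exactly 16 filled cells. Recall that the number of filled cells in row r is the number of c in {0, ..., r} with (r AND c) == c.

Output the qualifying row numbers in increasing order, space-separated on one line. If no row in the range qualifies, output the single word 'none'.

Answer: 15 23 27 29 30 39 43 45 46 51 53 54 57 58 60 71

Derivation:
Row r has 2^popcount(r) filled cells, so we need popcount(r) = log2(16) = 4.
Scan r = 15..72 and keep those with exactly 4 one-bits:
r=15=1111 popcount=4 -> KEEP
r=16=10000 popcount=1 -> skip
r=17=10001 popcount=2 -> skip
r=18=10010 popcount=2 -> skip
r=19=10011 popcount=3 -> skip
r=20=10100 popcount=2 -> skip
r=21=10101 popcount=3 -> skip
r=22=10110 popcount=3 -> skip
r=23=10111 popcount=4 -> KEEP
r=24=11000 popcount=2 -> skip
r=25=11001 popcount=3 -> skip
r=26=11010 popcount=3 -> skip
r=27=11011 popcount=4 -> KEEP
r=28=11100 popcount=3 -> skip
r=29=11101 popcount=4 -> KEEP
r=30=11110 popcount=4 -> KEEP
r=31=11111 popcount=5 -> skip
r=32=100000 popcount=1 -> skip
r=33=100001 popcount=2 -> skip
r=34=100010 popcount=2 -> skip
r=35=100011 popcount=3 -> skip
r=36=100100 popcount=2 -> skip
r=37=100101 popcount=3 -> skip
r=38=100110 popcount=3 -> skip
r=39=100111 popcount=4 -> KEEP
r=40=101000 popcount=2 -> skip
r=41=101001 popcount=3 -> skip
r=42=101010 popcount=3 -> skip
r=43=101011 popcount=4 -> KEEP
r=44=101100 popcount=3 -> skip
r=45=101101 popcount=4 -> KEEP
r=46=101110 popcount=4 -> KEEP
r=47=101111 popcount=5 -> skip
r=48=110000 popcount=2 -> skip
r=49=110001 popcount=3 -> skip
r=50=110010 popcount=3 -> skip
r=51=110011 popcount=4 -> KEEP
r=52=110100 popcount=3 -> skip
r=53=110101 popcount=4 -> KEEP
r=54=110110 popcount=4 -> KEEP
r=55=110111 popcount=5 -> skip
r=56=111000 popcount=3 -> skip
r=57=111001 popcount=4 -> KEEP
r=58=111010 popcount=4 -> KEEP
r=59=111011 popcount=5 -> skip
r=60=111100 popcount=4 -> KEEP
r=61=111101 popcount=5 -> skip
r=62=111110 popcount=5 -> skip
r=63=111111 popcount=6 -> skip
r=64=1000000 popcount=1 -> skip
r=65=1000001 popcount=2 -> skip
r=66=1000010 popcount=2 -> skip
r=67=1000011 popcount=3 -> skip
r=68=1000100 popcount=2 -> skip
r=69=1000101 popcount=3 -> skip
r=70=1000110 popcount=3 -> skip
r=71=1000111 popcount=4 -> KEEP
r=72=1001000 popcount=2 -> skip
Kept rows: 15 23 27 29 30 39 43 45 46 51 53 54 57 58 60 71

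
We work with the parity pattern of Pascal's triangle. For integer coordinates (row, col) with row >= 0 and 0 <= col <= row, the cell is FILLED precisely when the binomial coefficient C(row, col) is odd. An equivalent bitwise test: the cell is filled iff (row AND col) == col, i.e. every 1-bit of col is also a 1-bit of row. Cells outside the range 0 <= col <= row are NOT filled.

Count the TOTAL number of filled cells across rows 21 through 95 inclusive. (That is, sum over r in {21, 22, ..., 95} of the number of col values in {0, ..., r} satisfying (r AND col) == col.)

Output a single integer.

Answer: 1112

Derivation:
r21=10101 pc3: +8 =8
r22=10110 pc3: +8 =16
r23=10111 pc4: +16 =32
r24=11000 pc2: +4 =36
r25=11001 pc3: +8 =44
r26=11010 pc3: +8 =52
r27=11011 pc4: +16 =68
r28=11100 pc3: +8 =76
r29=11101 pc4: +16 =92
r30=11110 pc4: +16 =108
r31=11111 pc5: +32 =140
r32=100000 pc1: +2 =142
r33=100001 pc2: +4 =146
r34=100010 pc2: +4 =150
r35=100011 pc3: +8 =158
r36=100100 pc2: +4 =162
r37=100101 pc3: +8 =170
r38=100110 pc3: +8 =178
r39=100111 pc4: +16 =194
r40=101000 pc2: +4 =198
r41=101001 pc3: +8 =206
r42=101010 pc3: +8 =214
r43=101011 pc4: +16 =230
r44=101100 pc3: +8 =238
r45=101101 pc4: +16 =254
r46=101110 pc4: +16 =270
r47=101111 pc5: +32 =302
r48=110000 pc2: +4 =306
r49=110001 pc3: +8 =314
r50=110010 pc3: +8 =322
r51=110011 pc4: +16 =338
r52=110100 pc3: +8 =346
r53=110101 pc4: +16 =362
r54=110110 pc4: +16 =378
r55=110111 pc5: +32 =410
r56=111000 pc3: +8 =418
r57=111001 pc4: +16 =434
r58=111010 pc4: +16 =450
r59=111011 pc5: +32 =482
r60=111100 pc4: +16 =498
r61=111101 pc5: +32 =530
r62=111110 pc5: +32 =562
r63=111111 pc6: +64 =626
r64=1000000 pc1: +2 =628
r65=1000001 pc2: +4 =632
r66=1000010 pc2: +4 =636
r67=1000011 pc3: +8 =644
r68=1000100 pc2: +4 =648
r69=1000101 pc3: +8 =656
r70=1000110 pc3: +8 =664
r71=1000111 pc4: +16 =680
r72=1001000 pc2: +4 =684
r73=1001001 pc3: +8 =692
r74=1001010 pc3: +8 =700
r75=1001011 pc4: +16 =716
r76=1001100 pc3: +8 =724
r77=1001101 pc4: +16 =740
r78=1001110 pc4: +16 =756
r79=1001111 pc5: +32 =788
r80=1010000 pc2: +4 =792
r81=1010001 pc3: +8 =800
r82=1010010 pc3: +8 =808
r83=1010011 pc4: +16 =824
r84=1010100 pc3: +8 =832
r85=1010101 pc4: +16 =848
r86=1010110 pc4: +16 =864
r87=1010111 pc5: +32 =896
r88=1011000 pc3: +8 =904
r89=1011001 pc4: +16 =920
r90=1011010 pc4: +16 =936
r91=1011011 pc5: +32 =968
r92=1011100 pc4: +16 =984
r93=1011101 pc5: +32 =1016
r94=1011110 pc5: +32 =1048
r95=1011111 pc6: +64 =1112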